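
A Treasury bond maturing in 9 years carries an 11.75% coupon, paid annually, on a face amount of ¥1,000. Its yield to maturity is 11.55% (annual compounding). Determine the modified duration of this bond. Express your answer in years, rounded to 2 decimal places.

5.40 years

Periodic yield y = 0.1155. First find Macaulay duration:
  t   CF        PV=CF/(1+0.1155)^t    t·PV
  1       117.50       105.3339       105.3339
  2       117.50        94.4275       188.8551
  3       117.50        84.6504       253.9513
  4       117.50        75.8856       303.5425
  5       117.50        68.0284       340.1418
  6       117.50        60.9846       365.9078
  7       117.50        54.6702       382.6916
  8       117.50        49.0096       392.0769
  9     1,117.50       417.8509     3,760.6583
  Σ                  1,010.8413     6,093.1592
P = 1,010.8413; Macaulay duration = 6,093.1592 / 1,010.8413 = 6.02781 years.
Modified duration = D_Mac / (1 + y) = 6.02781 / 1.1155 = 5.40368 years.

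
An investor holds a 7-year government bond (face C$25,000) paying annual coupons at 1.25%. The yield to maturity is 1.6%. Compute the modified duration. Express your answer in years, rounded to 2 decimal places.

6.64 years

Periodic yield y = 0.016. First find Macaulay duration:
  t   CF        PV=CF/(1+0.016)^t    t·PV
  1       312.50       307.5787       307.5787
  2       312.50       302.7350       605.4700
  3       312.50       297.9675       893.9025
  4       312.50       293.2751     1,173.1004
  5       312.50       288.6566     1,443.2830
  6       312.50       284.1108     1,704.6649
  7    25,312.50    22,650.5674   158,553.9715
  Σ                 24,424.8911   164,681.9710
P = 24,424.8911; Macaulay duration = 164,681.9710 / 24,424.8911 = 6.74238 years.
Modified duration = D_Mac / (1 + y) = 6.74238 / 1.016 = 6.63620 years.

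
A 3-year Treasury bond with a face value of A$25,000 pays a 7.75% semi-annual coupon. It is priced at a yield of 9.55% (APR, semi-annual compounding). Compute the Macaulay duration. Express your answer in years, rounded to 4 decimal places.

2.7263 years

Periodic yield y = 0.04775. Discount each cash flow and weight by its period:
  t   CF        PV=CF/(1+0.04775)^t    t·PV
  1       968.75       924.6003       924.6003
  2       968.75       882.4627     1,764.9255
  3       968.75       842.2455     2,526.7365
  4       968.75       803.8611     3,215.4446
  5       968.75       767.2261     3,836.1305
  6    25,968.75    19,629.3098   117,775.8586
  Σ                 23,849.7056   130,043.6960
Price P = Σ PV = 23,849.7056.
Macaulay duration = Σ(t·PV) / P = 130,043.6960 / 23,849.7056 = 5.45263 half-year periods.
In years: 5.45263 / 2 = 2.72632 years.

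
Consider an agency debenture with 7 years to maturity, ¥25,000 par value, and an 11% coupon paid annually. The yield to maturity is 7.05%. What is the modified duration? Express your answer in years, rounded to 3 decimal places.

Periodic yield y = 0.0705. First find Macaulay duration:
  t   CF        PV=CF/(1+0.0705)^t    t·PV
  1     2,750.00     2,568.8930     2,568.8930
  2     2,750.00     2,399.7133     4,799.4265
  3     2,750.00     2,241.6752     6,725.0255
  4     2,750.00     2,094.0450     8,376.1799
  5     2,750.00     1,956.1373     9,780.6865
  6     2,750.00     1,827.3118    10,963.8709
  7    27,750.00    17,224.8832   120,574.1825
  Σ                 30,312.6588   163,788.2649
P = 30,312.6588; Macaulay duration = 163,788.2649 / 30,312.6588 = 5.40330 years.
Modified duration = D_Mac / (1 + y) = 5.40330 / 1.0705 = 5.04745 years.

5.047 years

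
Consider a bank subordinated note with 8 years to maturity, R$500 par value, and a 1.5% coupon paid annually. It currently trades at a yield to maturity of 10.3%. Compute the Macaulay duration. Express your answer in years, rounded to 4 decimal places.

7.4075 years

Periodic yield y = 0.103. Discount each cash flow and weight by its year:
  t   CF        PV=CF/(1+0.103)^t    t·PV
  1         7.50         6.7996         6.7996
  2         7.50         6.1647        12.3294
  3         7.50         5.5890        16.7670
  4         7.50         5.0671        20.2684
  5         7.50         4.5939        22.9696
  6         7.50         4.1649        24.9896
  7         7.50         3.7760        26.4320
  8       507.50       231.6498     1,853.1985
  Σ                    267.8051     1,983.7541
Price P = Σ PV = 267.8051.
Macaulay duration = Σ(t·PV) / P = 1,983.7541 / 267.8051 = 7.40745 years.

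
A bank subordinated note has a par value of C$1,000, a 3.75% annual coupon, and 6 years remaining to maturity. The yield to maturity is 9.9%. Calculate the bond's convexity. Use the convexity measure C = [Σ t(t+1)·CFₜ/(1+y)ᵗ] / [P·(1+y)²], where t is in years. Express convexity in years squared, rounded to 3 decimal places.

30.046

With y = 0.099:
  t   CF        PV=CF/(1+0.099)^t    t·PV        t(t+1)·PV
  1        37.50        34.1219        34.1219          68.2439
  2        37.50        31.0482        62.0963         186.2890
  3        37.50        28.2513        84.7539         339.0154
  4        37.50        25.7064       102.8254         514.1271
  5        37.50        23.3907       116.9534         701.7203
  6     1,037.50       588.8463     3,533.0778      24,731.5446
  Σ                    731.3647     3,933.8287      26,540.9403
P = 731.3647.
Convexity = Σ t(t+1)·PV / [P·(1+y)²] = 26,540.9403 / (731.3647 × 1.207801) = 30.04602.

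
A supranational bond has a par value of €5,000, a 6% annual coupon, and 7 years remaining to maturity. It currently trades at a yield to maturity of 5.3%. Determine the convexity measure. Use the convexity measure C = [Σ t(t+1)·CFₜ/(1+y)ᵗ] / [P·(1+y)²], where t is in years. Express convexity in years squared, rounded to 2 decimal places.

With y = 0.053:
  t   CF        PV=CF/(1+0.053)^t    t·PV        t(t+1)·PV
  1       300.00       284.9003       284.9003         569.8006
  2       300.00       270.5606       541.1211       1,623.3634
  3       300.00       256.9426       770.8278       3,083.3114
  4       300.00       244.0101       976.0403       4,880.2016
  5       300.00       231.7285     1,158.6424       6,951.8542
  6       300.00       220.0650     1,320.3902       9,242.7311
  7     5,300.00     3,692.1324    25,844.9271     206,759.4167
  Σ                  5,200.3395    30,896.8492     233,110.6790
P = 5,200.3395.
Convexity = Σ t(t+1)·PV / [P·(1+y)²] = 233,110.6790 / (5,200.3395 × 1.108809) = 40.42721.

40.43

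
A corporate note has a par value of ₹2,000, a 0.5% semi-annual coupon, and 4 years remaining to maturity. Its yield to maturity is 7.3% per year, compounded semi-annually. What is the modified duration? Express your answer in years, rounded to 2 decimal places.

3.82 years

Periodic yield y = 0.0365. First find Macaulay duration:
  t   CF        PV=CF/(1+0.0365)^t    t·PV
  1         5.00         4.8239         4.8239
  2         5.00         4.6541         9.3081
  3         5.00         4.4902        13.4705
  4         5.00         4.3320        17.3282
  5         5.00         4.1795        20.8975
  6         5.00         4.0323        24.1939
  7         5.00         3.8903        27.2322
  8     2,005.00     1,505.0812    12,040.6494
  Σ                  1,535.4835    12,157.9037
P = 1,535.4835; Macaulay duration = 12,157.9037 / 1,535.4835 = 7.91796 half-year periods = 3.95898 years.
Modified duration = D_Mac / (1 + y) = 3.95898 / 1.0365 = 3.81957 years.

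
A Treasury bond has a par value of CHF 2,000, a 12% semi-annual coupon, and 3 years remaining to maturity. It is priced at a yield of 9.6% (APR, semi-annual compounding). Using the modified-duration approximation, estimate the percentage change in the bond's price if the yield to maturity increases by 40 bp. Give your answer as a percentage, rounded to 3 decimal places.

Periodic yield y = 0.048. Modified duration first:
  t   CF        PV=CF/(1+0.048)^t    t·PV
  1       120.00       114.5038       114.5038
  2       120.00       109.2594       218.5187
  3       120.00       104.2551       312.7654
  4       120.00        99.4801       397.9203
  5       120.00        94.9237       474.6187
  6     2,120.00     1,600.1775     9,601.0651
  Σ                  2,122.5996    11,119.3920
P = 2,122.5996; D_Mac = 5.23857 half-year periods = 2.61929 yrs; D_mod = 2.61929/(1+0.048) = 2.49932 yrs.
ΔP/P ≈ -D_mod · Δy = -2.49932 × (+0.004) = -0.009997 = -0.9997%.

-1.000%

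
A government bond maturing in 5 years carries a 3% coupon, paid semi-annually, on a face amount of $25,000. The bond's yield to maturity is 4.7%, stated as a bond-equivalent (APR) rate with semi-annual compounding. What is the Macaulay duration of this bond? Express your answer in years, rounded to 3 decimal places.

Periodic yield y = 0.0235. Discount each cash flow and weight by its period:
  t   CF        PV=CF/(1+0.0235)^t    t·PV
  1       375.00       366.3898       366.3898
  2       375.00       357.9774       715.9547
  3       375.00       349.7581     1,049.2742
  4       375.00       341.7275     1,366.9098
  5       375.00       333.8813     1,669.4063
  6       375.00       326.2152     1,957.2912
  7       375.00       318.7252     2,231.0761
  8       375.00       311.4071     2,491.2567
  9       375.00       304.2570     2,738.3134
  10   25,375.00    20,115.3494   201,153.4942
  Σ                 23,125.6879   215,739.3664
Price P = Σ PV = 23,125.6879.
Macaulay duration = Σ(t·PV) / P = 215,739.3664 / 23,125.6879 = 9.32899 half-year periods.
In years: 9.32899 / 2 = 4.66450 years.

4.664 years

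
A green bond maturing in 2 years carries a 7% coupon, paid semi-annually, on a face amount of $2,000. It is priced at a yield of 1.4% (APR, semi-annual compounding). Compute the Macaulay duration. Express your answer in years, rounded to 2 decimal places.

Periodic yield y = 0.007. Discount each cash flow and weight by its period:
  t   CF        PV=CF/(1+0.007)^t    t·PV
  1        70.00        69.5134        69.5134
  2        70.00        69.0302       138.0604
  3        70.00        68.5503       205.6510
  4     2,070.00     2,013.0403     8,052.1611
  Σ                  2,220.1342     8,465.3859
Price P = Σ PV = 2,220.1342.
Macaulay duration = Σ(t·PV) / P = 8,465.3859 / 2,220.1342 = 3.81301 half-year periods.
In years: 3.81301 / 2 = 1.90650 years.

1.91 years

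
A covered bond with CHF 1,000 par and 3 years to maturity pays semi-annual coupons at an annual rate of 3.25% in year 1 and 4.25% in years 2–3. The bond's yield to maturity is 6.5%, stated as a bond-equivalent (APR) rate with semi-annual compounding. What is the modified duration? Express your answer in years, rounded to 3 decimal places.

2.774 years

Periodic yield y = 0.0325. First find Macaulay duration:
  t   CF        PV=CF/(1+0.0325)^t    t·PV
  1        16.25        15.7385        15.7385
  2        16.25        15.2431        30.4862
  3        21.25        19.3058        57.9175
  4        21.25        18.6982        74.7926
  5        21.25        18.1096        90.5480
  6     1,021.25       842.9304     5,057.5823
  Σ                    930.0256     5,327.0651
P = 930.0256; Macaulay duration = 5,327.0651 / 930.0256 = 5.72787 half-year periods = 2.86393 years.
Modified duration = D_Mac / (1 + y) = 2.86393 / 1.0325 = 2.77379 years.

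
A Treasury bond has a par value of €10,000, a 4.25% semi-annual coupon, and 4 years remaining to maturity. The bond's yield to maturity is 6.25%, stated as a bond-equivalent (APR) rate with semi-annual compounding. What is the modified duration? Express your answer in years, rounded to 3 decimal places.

Periodic yield y = 0.03125. First find Macaulay duration:
  t   CF        PV=CF/(1+0.03125)^t    t·PV
  1       212.50       206.0606       206.0606
  2       212.50       199.8163       399.6327
  3       212.50       193.7613       581.2839
  4       212.50       187.8897       751.5590
  5       212.50       182.1961       910.9806
  6       212.50       176.6750     1,060.0502
  7       212.50       171.3212     1,199.2487
  8    10,212.50     7,983.9972    63,871.9778
  Σ                  9,301.7176    68,980.7934
P = 9,301.7176; Macaulay duration = 68,980.7934 / 9,301.7176 = 7.41592 half-year periods = 3.70796 years.
Modified duration = D_Mac / (1 + y) = 3.70796 / 1.03125 = 3.59560 years.

3.596 years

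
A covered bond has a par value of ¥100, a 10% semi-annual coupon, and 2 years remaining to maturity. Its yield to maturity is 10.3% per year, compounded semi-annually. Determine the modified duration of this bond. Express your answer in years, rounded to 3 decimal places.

Periodic yield y = 0.0515. First find Macaulay duration:
  t   CF        PV=CF/(1+0.0515)^t    t·PV
  1         5.00         4.7551         4.7551
  2         5.00         4.5222         9.0444
  3         5.00         4.3007        12.9022
  4       105.00        85.8919       343.5676
  Σ                     99.4700       370.2693
P = 99.4700; Macaulay duration = 370.2693 / 99.4700 = 3.72242 half-year periods = 1.86121 years.
Modified duration = D_Mac / (1 + y) = 1.86121 / 1.0515 = 1.77005 years.

1.770 years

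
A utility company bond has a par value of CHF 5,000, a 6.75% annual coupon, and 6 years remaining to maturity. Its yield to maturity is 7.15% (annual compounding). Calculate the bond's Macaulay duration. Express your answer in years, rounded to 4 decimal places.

Periodic yield y = 0.0715. Discount each cash flow and weight by its year:
  t   CF        PV=CF/(1+0.0715)^t    t·PV
  1       337.50       314.9790       314.9790
  2       337.50       293.9608       587.9216
  3       337.50       274.3451       823.0354
  4       337.50       256.0384     1,024.1535
  5       337.50       238.9532     1,194.7661
  6     5,337.50     3,526.8325    21,160.9951
  Σ                  4,905.1091    25,105.8507
Price P = Σ PV = 4,905.1091.
Macaulay duration = Σ(t·PV) / P = 25,105.8507 / 4,905.1091 = 5.11831 years.

5.1183 years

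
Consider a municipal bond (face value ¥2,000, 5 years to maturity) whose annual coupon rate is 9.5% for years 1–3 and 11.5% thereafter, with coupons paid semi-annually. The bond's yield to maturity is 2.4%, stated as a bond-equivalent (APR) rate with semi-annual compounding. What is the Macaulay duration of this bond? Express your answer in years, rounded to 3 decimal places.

4.232 years

Periodic yield y = 0.012. Discount each cash flow and weight by its period:
  t   CF        PV=CF/(1+0.012)^t    t·PV
  1        95.00        93.8735        93.8735
  2        95.00        92.7604       185.5208
  3        95.00        91.6605       274.9814
  4        95.00        90.5736       362.2943
  5        95.00        89.4996       447.4979
  6        95.00        88.4383       530.6300
  7       115.00       105.7875       740.5123
  8       115.00       104.5331       836.2646
  9       115.00       103.2936       929.6420
  10    2,115.00     1,877.1771    18,771.7710
  Σ                  2,737.5971    23,172.9879
Price P = Σ PV = 2,737.5971.
Macaulay duration = Σ(t·PV) / P = 23,172.9879 / 2,737.5971 = 8.46472 half-year periods.
In years: 8.46472 / 2 = 4.23236 years.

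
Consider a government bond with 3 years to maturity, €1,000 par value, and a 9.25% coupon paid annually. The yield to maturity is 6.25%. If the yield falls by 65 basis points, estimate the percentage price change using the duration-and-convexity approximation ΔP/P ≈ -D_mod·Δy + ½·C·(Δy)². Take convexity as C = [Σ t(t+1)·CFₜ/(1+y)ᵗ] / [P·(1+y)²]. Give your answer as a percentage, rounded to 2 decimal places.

+1.71%

With y = 0.0625:
  t   CF        PV=CF/(1+0.0625)^t    t·PV        t(t+1)·PV
  1        92.50        87.0588        87.0588         174.1176
  2        92.50        81.9377       163.8754         491.6263
  3     1,092.50       910.8243     2,732.4730      10,929.8921
  Σ                  1,079.8209     2,983.4073      11,595.6361
P = 1,079.8209; D_Mac = 2.76287 yrs; D_mod = 2.60035 yrs; C = 9.51229.
Duration effect: -2.60035 × (-0.0065) = +0.016902
Convexity effect: 0.5 × 9.51229 × (-0.0065)² = +0.0002009
ΔP/P ≈ +0.016902 + 0.0002009 = +0.017103 = +1.7103%.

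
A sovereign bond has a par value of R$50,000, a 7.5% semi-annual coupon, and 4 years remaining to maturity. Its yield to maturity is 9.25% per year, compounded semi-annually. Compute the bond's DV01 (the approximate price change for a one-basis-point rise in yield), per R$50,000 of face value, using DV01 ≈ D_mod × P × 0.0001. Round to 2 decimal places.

Periodic yield y = 0.04625.
  t   CF        PV=CF/(1+0.04625)^t    t·PV
  1     1,875.00     1,792.1147     1,792.1147
  2     1,875.00     1,712.8934     3,425.7868
  3     1,875.00     1,637.1741     4,911.5222
  4     1,875.00     1,564.8020     6,259.2079
  5     1,875.00     1,495.6291     7,478.1457
  6     1,875.00     1,429.5141     8,577.0847
  7     1,875.00     1,366.3217     9,564.2521
  8    51,875.00    36,130.5308   289,044.2463
  Σ                 47,128.9799   331,052.3603
P = 47,128.9799; D_Mac = 7.02439 half-year periods = 3.51220 yrs; D_mod = 3.35694 yrs.
DV01 ≈ 3.35694 × 47,128.9799 × 0.0001 = 15.820901.

R$15.82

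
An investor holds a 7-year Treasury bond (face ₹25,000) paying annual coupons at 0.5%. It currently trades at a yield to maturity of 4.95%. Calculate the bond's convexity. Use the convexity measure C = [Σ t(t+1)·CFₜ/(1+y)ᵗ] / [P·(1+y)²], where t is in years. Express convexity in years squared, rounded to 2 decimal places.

With y = 0.0495:
  t   CF        PV=CF/(1+0.0495)^t    t·PV        t(t+1)·PV
  1       125.00       119.1043       119.1043         238.2087
  2       125.00       113.4867       226.9735         680.9205
  3       125.00       108.1341       324.4023       1,297.6092
  4       125.00       103.0339       412.1357       2,060.6785
  5       125.00        98.1743       490.8715       2,945.2289
  6       125.00        93.5439       561.2632       3,928.8427
  7    25,125.00    17,915.5015   125,408.5106   1,003,268.0848
  Σ                 18,550.9788   127,543.2612   1,014,419.5733
P = 18,550.9788.
Convexity = Σ t(t+1)·PV / [P·(1+y)²] = 1,014,419.5733 / (18,550.9788 × 1.101450) = 49.64619.

49.65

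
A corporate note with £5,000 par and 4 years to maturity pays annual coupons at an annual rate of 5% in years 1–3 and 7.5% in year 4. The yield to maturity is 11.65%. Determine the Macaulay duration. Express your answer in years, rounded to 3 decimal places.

3.692 years

Periodic yield y = 0.1165. Discount each cash flow and weight by its year:
  t   CF        PV=CF/(1+0.1165)^t    t·PV
  1       250.00       223.9140       223.9140
  2       250.00       200.5499       401.0999
  3       250.00       179.6238       538.8713
  4     5,375.00     3,458.9442    13,835.7769
  Σ                  4,063.0320    14,999.6621
Price P = Σ PV = 4,063.0320.
Macaulay duration = Σ(t·PV) / P = 14,999.6621 / 4,063.0320 = 3.69174 years.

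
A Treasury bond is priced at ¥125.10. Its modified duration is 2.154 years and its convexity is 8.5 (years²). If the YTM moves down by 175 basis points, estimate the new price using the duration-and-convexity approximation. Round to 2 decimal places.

Duration effect: -D_mod·Δy = -2.154 × (-0.0175) = +0.037695
Convexity effect: ½·C·(Δy)² = 0.5 × 8.5 × (-0.0175)² = +0.0013015625
ΔP/P ≈ +0.037695 + 0.0013015625 = +0.0389965625
New price ≈ 125.10 × (1 + 0.0389965625) = 129.97846996875.

¥129.98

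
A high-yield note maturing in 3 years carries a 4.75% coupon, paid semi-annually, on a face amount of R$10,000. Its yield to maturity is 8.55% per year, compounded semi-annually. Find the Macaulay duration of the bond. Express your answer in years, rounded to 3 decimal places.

Periodic yield y = 0.04275. Discount each cash flow and weight by its period:
  t   CF        PV=CF/(1+0.04275)^t    t·PV
  1       237.50       227.7631       227.7631
  2       237.50       218.4254       436.8509
  3       237.50       209.4706       628.4117
  4       237.50       200.8828       803.5313
  5       237.50       192.6472       963.2358
  6    10,237.50     7,963.6603    47,781.9615
  Σ                  9,012.8494    50,841.7544
Price P = Σ PV = 9,012.8494.
Macaulay duration = Σ(t·PV) / P = 50,841.7544 / 9,012.8494 = 5.64103 half-year periods.
In years: 5.64103 / 2 = 2.82052 years.

2.821 years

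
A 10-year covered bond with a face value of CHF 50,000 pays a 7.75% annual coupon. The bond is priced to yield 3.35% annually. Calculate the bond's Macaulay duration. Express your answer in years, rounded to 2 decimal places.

7.74 years

Periodic yield y = 0.0335. Discount each cash flow and weight by its year:
  t   CF        PV=CF/(1+0.0335)^t    t·PV
  1     3,875.00     3,749.3953     3,749.3953
  2     3,875.00     3,627.8619     7,255.7238
  3     3,875.00     3,510.2679    10,530.8037
  4     3,875.00     3,396.4856    13,585.9426
  5     3,875.00     3,286.3915    16,431.9576
  6     3,875.00     3,179.8660    19,079.1961
  7     3,875.00     3,076.7934    21,537.5540
  8     3,875.00     2,977.0619    23,816.4949
  9     3,875.00     2,880.5630    25,925.0670
  10   53,875.00    38,750.9607   387,509.6067
  Σ                 68,435.6472   529,421.7417
Price P = Σ PV = 68,435.6472.
Macaulay duration = Σ(t·PV) / P = 529,421.7417 / 68,435.6472 = 7.73605 years.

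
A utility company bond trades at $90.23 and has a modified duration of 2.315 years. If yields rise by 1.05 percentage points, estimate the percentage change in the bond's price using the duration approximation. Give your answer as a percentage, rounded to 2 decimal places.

Duration approximation: ΔP/P ≈ -D_mod · Δy = -2.315 × (+0.0105) = -0.0243075.
As a percentage: -2.43075%.

-2.43%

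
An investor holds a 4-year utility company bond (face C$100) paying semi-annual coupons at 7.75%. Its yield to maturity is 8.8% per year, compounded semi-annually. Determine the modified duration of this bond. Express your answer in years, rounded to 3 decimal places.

Periodic yield y = 0.044. First find Macaulay duration:
  t   CF        PV=CF/(1+0.044)^t    t·PV
  1        3.875         3.7117         3.7117
  2        3.875         3.5553         7.1105
  3        3.875         3.4054        10.2162
  4        3.875         3.2619        13.0476
  5        3.875         3.1244        15.6221
  6        3.875         2.9927        17.9564
  7        3.875         2.8666        20.0663
  8      103.875        73.6050       588.8396
  Σ                     96.5230       676.5704
P = 96.5230; Macaulay duration = 676.5704 / 96.5230 = 7.00942 half-year periods = 3.50471 years.
Modified duration = D_Mac / (1 + y) = 3.50471 / 1.044 = 3.35700 years.

3.357 years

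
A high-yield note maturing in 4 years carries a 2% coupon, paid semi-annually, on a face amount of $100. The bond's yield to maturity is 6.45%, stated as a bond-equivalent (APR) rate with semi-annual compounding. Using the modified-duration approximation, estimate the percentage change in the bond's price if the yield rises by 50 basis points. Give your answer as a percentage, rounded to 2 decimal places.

-1.86%

Periodic yield y = 0.03225. Modified duration first:
  t   CF        PV=CF/(1+0.03225)^t    t·PV
  1         1.00         0.9688         0.9688
  2         1.00         0.9385         1.8770
  3         1.00         0.9092         2.7275
  4         1.00         0.8808         3.5231
  5         1.00         0.8532         4.2662
  6         1.00         0.8266         4.9595
  7         1.00         0.8008         5.6054
  8       101.00        78.3506       626.8047
  Σ                     84.5284       650.7321
P = 84.5284; D_Mac = 7.69839 half-year periods = 3.84919 yrs; D_mod = 3.84919/(1+0.03225) = 3.72894 yrs.
ΔP/P ≈ -D_mod · Δy = -3.72894 × (+0.005) = -0.018645 = -1.8645%.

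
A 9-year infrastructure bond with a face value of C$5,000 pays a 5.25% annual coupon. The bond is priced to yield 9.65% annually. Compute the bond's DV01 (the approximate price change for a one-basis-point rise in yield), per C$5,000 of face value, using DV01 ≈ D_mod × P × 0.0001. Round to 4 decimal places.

Periodic yield y = 0.0965.
  t   CF        PV=CF/(1+0.0965)^t    t·PV
  1       262.50       239.3981       239.3981
  2       262.50       218.3293       436.6586
  3       262.50       199.1147       597.3442
  4       262.50       181.5912       726.3647
  5       262.50       165.6098       828.0492
  6       262.50       151.0350       906.2098
  7       262.50       137.7428       964.1995
  8       262.50       125.6204     1,004.9633
  9     5,262.50     2,296.7535    20,670.7814
  Σ                  3,715.1948    26,373.9688
P = 3,715.1948; D_Mac = 7.09895 yrs; D_mod = 6.47419 yrs.
DV01 ≈ 6.47419 × 3,715.1948 × 0.0001 = 2.405287.

C$2.4053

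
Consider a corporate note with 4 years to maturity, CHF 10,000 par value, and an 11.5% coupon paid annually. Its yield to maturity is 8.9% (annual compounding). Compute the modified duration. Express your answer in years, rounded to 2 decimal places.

3.17 years

Periodic yield y = 0.089. First find Macaulay duration:
  t   CF        PV=CF/(1+0.089)^t    t·PV
  1     1,150.00     1,056.0147     1,056.0147
  2     1,150.00       969.7105     1,939.4209
  3     1,150.00       890.4596     2,671.3787
  4    11,150.00     7,927.9946    31,711.9786
  Σ                 10,844.1794    37,378.7929
P = 10,844.1794; Macaulay duration = 37,378.7929 / 10,844.1794 = 3.44690 years.
Modified duration = D_Mac / (1 + y) = 3.44690 / 1.089 = 3.16520 years.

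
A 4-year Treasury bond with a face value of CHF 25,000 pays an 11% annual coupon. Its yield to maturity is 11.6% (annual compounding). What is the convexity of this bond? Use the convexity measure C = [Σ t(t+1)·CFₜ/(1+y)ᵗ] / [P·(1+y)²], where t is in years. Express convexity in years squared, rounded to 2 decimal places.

13.08

With y = 0.116:
  t   CF        PV=CF/(1+0.116)^t    t·PV        t(t+1)·PV
  1     2,750.00     2,464.1577     2,464.1577       4,928.3154
  2     2,750.00     2,208.0266     4,416.0532      13,248.1597
  3     2,750.00     1,978.5185     5,935.5554      23,742.2217
  4    27,750.00    17,889.8298    71,559.3192     357,796.5962
  Σ                 24,540.5326    84,375.0856     399,715.2930
P = 24,540.5326.
Convexity = Σ t(t+1)·PV / [P·(1+y)²] = 399,715.2930 / (24,540.5326 × 1.245456) = 13.07791.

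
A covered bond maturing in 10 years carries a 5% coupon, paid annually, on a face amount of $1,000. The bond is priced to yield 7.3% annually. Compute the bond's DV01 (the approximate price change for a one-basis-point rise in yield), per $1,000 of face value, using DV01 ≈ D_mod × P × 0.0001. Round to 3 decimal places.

Periodic yield y = 0.073.
  t   CF        PV=CF/(1+0.073)^t    t·PV
  1        50.00        46.5983        46.5983
  2        50.00        43.4281        86.8561
  3        50.00        40.4735       121.4205
  4        50.00        37.7200       150.8798
  5        50.00        35.1537       175.7686
  6        50.00        32.7621       196.5726
  7        50.00        30.5332       213.7322
  8        50.00        28.4559       227.6471
  9        50.00        26.5199       238.6794
  10    1,050.00       519.0295     5,190.2954
  Σ                    840.6742     6,648.4503
P = 840.6742; D_Mac = 7.90847 yrs; D_mod = 7.37043 yrs.
DV01 ≈ 7.37043 × 840.6742 × 0.0001 = 0.619613.

$0.620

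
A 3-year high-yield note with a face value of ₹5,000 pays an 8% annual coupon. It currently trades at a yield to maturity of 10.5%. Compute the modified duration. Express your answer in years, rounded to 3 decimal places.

Periodic yield y = 0.105. First find Macaulay duration:
  t   CF        PV=CF/(1+0.105)^t    t·PV
  1       400.00       361.9910       361.9910
  2       400.00       327.5936       655.1872
  3     5,400.00     4,002.2750    12,006.8250
  Σ                  4,691.8596    13,024.0032
P = 4,691.8596; Macaulay duration = 13,024.0032 / 4,691.8596 = 2.77587 years.
Modified duration = D_Mac / (1 + y) = 2.77587 / 1.105 = 2.51210 years.

2.512 years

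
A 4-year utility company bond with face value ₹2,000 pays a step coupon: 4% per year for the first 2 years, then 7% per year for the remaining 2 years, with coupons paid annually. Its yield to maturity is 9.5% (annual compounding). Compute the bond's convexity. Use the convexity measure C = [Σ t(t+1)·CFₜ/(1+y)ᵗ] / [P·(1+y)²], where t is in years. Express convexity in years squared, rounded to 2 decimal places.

With y = 0.095:
  t   CF        PV=CF/(1+0.095)^t    t·PV        t(t+1)·PV
  1        80.00        73.0594        73.0594         146.1187
  2        80.00        66.7209       133.4418         400.3253
  3       140.00       106.6315       319.8946       1,279.5785
  4     2,140.00     1,488.5290     5,954.1160      29,770.5798
  Σ                  1,734.9408     6,480.5117      31,596.6022
P = 1,734.9408.
Convexity = Σ t(t+1)·PV / [P·(1+y)²] = 31,596.6022 / (1,734.9408 × 1.199025) = 15.18894.

15.19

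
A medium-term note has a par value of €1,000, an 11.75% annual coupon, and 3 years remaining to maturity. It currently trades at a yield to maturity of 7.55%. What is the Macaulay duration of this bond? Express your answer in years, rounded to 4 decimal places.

2.7114 years

Periodic yield y = 0.0755. Discount each cash flow and weight by its year:
  t   CF        PV=CF/(1+0.0755)^t    t·PV
  1       117.50       109.2515       109.2515
  2       117.50       101.5821       203.1641
  3     1,117.50       898.2894     2,694.8683
  Σ                  1,109.1230     3,007.2839
Price P = Σ PV = 1,109.1230.
Macaulay duration = Σ(t·PV) / P = 3,007.2839 / 1,109.1230 = 2.71141 years.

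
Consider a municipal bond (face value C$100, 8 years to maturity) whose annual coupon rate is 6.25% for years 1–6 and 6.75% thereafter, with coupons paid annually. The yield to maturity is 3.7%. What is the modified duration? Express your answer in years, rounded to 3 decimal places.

Periodic yield y = 0.037. First find Macaulay duration:
  t   CF        PV=CF/(1+0.037)^t    t·PV
  1         6.25         6.0270         6.0270
  2         6.25         5.8120        11.6239
  3         6.25         5.6046        16.8138
  4         6.25         5.4046        21.6185
  5         6.25         5.2118        26.0589
  6         6.25         5.0258        30.1550
  7         6.75         5.2342        36.6396
  8       106.75        79.8248       638.5984
  Σ                    118.1448       787.5350
P = 118.1448; Macaulay duration = 787.5350 / 118.1448 = 6.66585 years.
Modified duration = D_Mac / (1 + y) = 6.66585 / 1.037 = 6.42801 years.

6.428 years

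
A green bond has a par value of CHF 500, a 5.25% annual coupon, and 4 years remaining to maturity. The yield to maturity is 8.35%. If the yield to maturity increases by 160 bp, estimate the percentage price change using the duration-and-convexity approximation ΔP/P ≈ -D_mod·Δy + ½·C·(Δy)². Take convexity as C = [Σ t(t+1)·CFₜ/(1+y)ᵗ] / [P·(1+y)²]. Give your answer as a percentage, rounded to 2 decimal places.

With y = 0.0835:
  t   CF        PV=CF/(1+0.0835)^t    t·PV        t(t+1)·PV
  1        26.25        24.2270        24.2270          48.4541
  2        26.25        22.3600        44.7200         134.1599
  3        26.25        20.6368        61.9104         247.6417
  4       526.25       381.8356     1,527.3425       7,636.7125
  Σ                    449.0595     1,658.1999       8,066.9682
P = 449.0595; D_Mac = 3.69261 yrs; D_mod = 3.40804 yrs; C = 15.30202.
Duration effect: -3.40804 × (+0.016) = -0.054529
Convexity effect: 0.5 × 15.30202 × (0.016)² = +0.0019587
ΔP/P ≈ -0.054529 + 0.0019587 = -0.052570 = -5.2570%.

-5.26%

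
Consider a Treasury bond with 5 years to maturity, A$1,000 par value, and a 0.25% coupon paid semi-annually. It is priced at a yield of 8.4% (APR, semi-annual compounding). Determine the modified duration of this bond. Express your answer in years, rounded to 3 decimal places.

4.764 years

Periodic yield y = 0.042. First find Macaulay duration:
  t   CF        PV=CF/(1+0.042)^t    t·PV
  1         1.25         1.1996         1.1996
  2         1.25         1.1513         2.3025
  3         1.25         1.1049         3.3146
  4         1.25         1.0603         4.2413
  5         1.25         1.0176         5.0879
  6         1.25         0.9766         5.8594
  7         1.25         0.9372         6.5605
  8         1.25         0.8994         7.1955
  9         1.25         0.8632         7.7686
  10    1,001.25       663.5373     6,635.3730
  Σ                    672.7473     6,678.9029
P = 672.7473; Macaulay duration = 6,678.9029 / 672.7473 = 9.92780 half-year periods = 4.96390 years.
Modified duration = D_Mac / (1 + y) = 4.96390 / 1.042 = 4.76382 years.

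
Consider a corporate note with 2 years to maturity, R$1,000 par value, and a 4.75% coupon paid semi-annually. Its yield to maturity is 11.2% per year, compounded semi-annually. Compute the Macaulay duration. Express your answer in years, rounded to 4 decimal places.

1.9266 years

Periodic yield y = 0.056. Discount each cash flow and weight by its period:
  t   CF        PV=CF/(1+0.056)^t    t·PV
  1        23.75        22.4905        22.4905
  2        23.75        21.2979        42.5957
  3        23.75        20.1684        60.5053
  4     1,023.75       823.2623     3,293.0493
  Σ                    887.2191     3,418.6408
Price P = Σ PV = 887.2191.
Macaulay duration = Σ(t·PV) / P = 3,418.6408 / 887.2191 = 3.85321 half-year periods.
In years: 3.85321 / 2 = 1.92660 years.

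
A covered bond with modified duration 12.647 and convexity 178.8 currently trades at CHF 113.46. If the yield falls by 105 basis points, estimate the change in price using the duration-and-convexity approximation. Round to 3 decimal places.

Duration effect: -D_mod·Δy = -12.647 × (-0.0105) = +0.1327935
Convexity effect: ½·C·(Δy)² = 0.5 × 178.8 × (-0.0105)² = +0.00985635
ΔP/P ≈ +0.1327935 + 0.00985635 = +0.14264985
ΔP ≈ 113.46 × (+0.14264985) = +16.185051981.

+CHF 16.185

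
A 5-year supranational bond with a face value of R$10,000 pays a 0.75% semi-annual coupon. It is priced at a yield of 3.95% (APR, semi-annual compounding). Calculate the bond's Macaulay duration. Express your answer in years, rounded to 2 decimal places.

Periodic yield y = 0.01975. Discount each cash flow and weight by its period:
  t   CF        PV=CF/(1+0.01975)^t    t·PV
  1        37.50        36.7737        36.7737
  2        37.50        36.0615        72.1230
  3        37.50        35.3631       106.0893
  4        37.50        34.6782       138.7128
  5        37.50        34.0066       170.0328
  6        37.50        33.3479       200.0876
  7        37.50        32.7021       228.9145
  8        37.50        32.0687       256.5497
  9        37.50        31.4476       283.0286
  10   10,037.50     8,254.4553    82,544.5527
  Σ                  8,560.9047    84,036.8647
Price P = Σ PV = 8,560.9047.
Macaulay duration = Σ(t·PV) / P = 84,036.8647 / 8,560.9047 = 9.81635 half-year periods.
In years: 9.81635 / 2 = 4.90818 years.

4.91 years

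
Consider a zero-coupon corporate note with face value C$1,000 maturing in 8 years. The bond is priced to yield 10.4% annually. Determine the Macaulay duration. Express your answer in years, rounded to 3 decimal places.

8.000 years

A zero-coupon bond has a single cash flow at maturity, so its Macaulay duration equals its maturity: 8 years.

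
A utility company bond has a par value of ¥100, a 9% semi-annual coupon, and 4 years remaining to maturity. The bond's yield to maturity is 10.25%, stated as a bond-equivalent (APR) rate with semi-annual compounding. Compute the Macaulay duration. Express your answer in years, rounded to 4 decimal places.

3.4329 years

Periodic yield y = 0.05125. Discount each cash flow and weight by its period:
  t   CF        PV=CF/(1+0.05125)^t    t·PV
  1         4.50         4.2806         4.2806
  2         4.50         4.0719         8.1439
  3         4.50         3.8734        11.6203
  4         4.50         3.6846        14.7383
  5         4.50         3.5050        17.5248
  6         4.50         3.3341        20.0045
  7         4.50         3.1715        22.2008
  8       104.50        70.0597       560.4775
  Σ                     95.9808       658.9907
Price P = Σ PV = 95.9808.
Macaulay duration = Σ(t·PV) / P = 658.9907 / 95.9808 = 6.86586 half-year periods.
In years: 6.86586 / 2 = 3.43293 years.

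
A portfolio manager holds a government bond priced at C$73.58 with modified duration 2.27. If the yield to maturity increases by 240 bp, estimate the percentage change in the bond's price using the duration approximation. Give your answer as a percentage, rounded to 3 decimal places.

Duration approximation: ΔP/P ≈ -D_mod · Δy = -2.27 × (+0.024) = -0.054480.
As a percentage: -5.4480%.

-5.448%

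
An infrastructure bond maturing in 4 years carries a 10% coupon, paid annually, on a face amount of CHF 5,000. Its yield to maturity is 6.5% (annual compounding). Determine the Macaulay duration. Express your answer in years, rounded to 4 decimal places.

3.5171 years

Periodic yield y = 0.065. Discount each cash flow and weight by its year:
  t   CF        PV=CF/(1+0.065)^t    t·PV
  1       500.00       469.4836       469.4836
  2       500.00       440.8296       881.6593
  3       500.00       413.9245     1,241.7736
  4     5,500.00     4,275.2770    17,101.1080
  Σ                  5,599.5148    19,694.0245
Price P = Σ PV = 5,599.5148.
Macaulay duration = Σ(t·PV) / P = 19,694.0245 / 5,599.5148 = 3.51709 years.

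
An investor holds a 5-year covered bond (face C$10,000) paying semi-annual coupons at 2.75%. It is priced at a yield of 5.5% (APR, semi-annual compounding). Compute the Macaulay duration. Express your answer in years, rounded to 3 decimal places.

Periodic yield y = 0.0275. Discount each cash flow and weight by its period:
  t   CF        PV=CF/(1+0.0275)^t    t·PV
  1       137.50       133.8200       133.8200
  2       137.50       130.2384       260.4768
  3       137.50       126.7527       380.2581
  4       137.50       123.3603       493.4412
  5       137.50       120.0587       600.2934
  6       137.50       116.8454       701.0726
  7       137.50       113.7182       796.0272
  8       137.50       110.6746       885.3970
  9       137.50       107.7125       969.4128
  10   10,137.50     7,728.8088    77,288.0877
  Σ                  8,811.9895    82,508.2866
Price P = Σ PV = 8,811.9895.
Macaulay duration = Σ(t·PV) / P = 82,508.2866 / 8,811.9895 = 9.36318 half-year periods.
In years: 9.36318 / 2 = 4.68159 years.

4.682 years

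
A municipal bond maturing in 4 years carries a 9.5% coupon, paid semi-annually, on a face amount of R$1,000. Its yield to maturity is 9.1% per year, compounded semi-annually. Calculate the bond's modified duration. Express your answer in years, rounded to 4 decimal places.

3.2750 years

Periodic yield y = 0.0455. First find Macaulay duration:
  t   CF        PV=CF/(1+0.0455)^t    t·PV
  1        47.50        45.4328        45.4328
  2        47.50        43.4556        86.9112
  3        47.50        41.5644       124.6932
  4        47.50        39.7555       159.0221
  5        47.50        38.0254       190.1268
  6        47.50        36.3705       218.2231
  7        47.50        34.7877       243.5137
  8     1,047.50       733.7730     5,870.1841
  Σ                  1,013.1649     6,938.1069
P = 1,013.1649; Macaulay duration = 6,938.1069 / 1,013.1649 = 6.84795 half-year periods = 3.42398 years.
Modified duration = D_Mac / (1 + y) = 3.42398 / 1.0455 = 3.27497 years.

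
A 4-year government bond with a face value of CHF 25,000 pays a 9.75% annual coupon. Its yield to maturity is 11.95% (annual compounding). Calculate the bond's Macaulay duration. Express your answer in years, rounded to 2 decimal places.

Periodic yield y = 0.1195. Discount each cash flow and weight by its year:
  t   CF        PV=CF/(1+0.1195)^t    t·PV
  1     2,437.50     2,177.3113     2,177.3113
  2     2,437.50     1,944.8962     3,889.7924
  3     2,437.50     1,737.2900     5,211.8701
  4    27,437.50    17,468.1996    69,872.7984
  Σ                 23,327.6972    81,151.7723
Price P = Σ PV = 23,327.6972.
Macaulay duration = Σ(t·PV) / P = 81,151.7723 / 23,327.6972 = 3.47877 years.

3.48 years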